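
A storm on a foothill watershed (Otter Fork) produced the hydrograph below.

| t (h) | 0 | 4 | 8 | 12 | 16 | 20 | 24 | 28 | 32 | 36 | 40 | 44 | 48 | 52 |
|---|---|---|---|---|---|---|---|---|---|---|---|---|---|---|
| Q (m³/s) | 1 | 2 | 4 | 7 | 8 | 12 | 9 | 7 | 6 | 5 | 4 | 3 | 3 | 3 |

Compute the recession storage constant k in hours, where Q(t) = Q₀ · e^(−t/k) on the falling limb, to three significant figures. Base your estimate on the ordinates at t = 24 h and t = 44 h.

On the falling limb, Q drops from 9 to 3 m³/s between t = 24 h and t = 44 h (Δt = 20 h).
k = −Δt / ln(Q₂/Q₁) = −20 / ln(3/9) = 18.2 h.

k ≈ 18.2 h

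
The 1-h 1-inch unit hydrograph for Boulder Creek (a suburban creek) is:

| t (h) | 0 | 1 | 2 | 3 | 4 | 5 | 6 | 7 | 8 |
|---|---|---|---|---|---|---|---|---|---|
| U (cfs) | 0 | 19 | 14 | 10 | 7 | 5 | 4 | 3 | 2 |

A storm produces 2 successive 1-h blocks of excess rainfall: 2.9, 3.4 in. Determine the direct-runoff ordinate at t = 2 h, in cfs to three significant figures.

By discrete convolution, Q_j = Σ (P_i / 1 in) · U_{j−i}.
At t = 2 h (j=2): Q = (2.9/1)·14 + (3.4/1)·19 = 105 cfs.

Q ≈ 105 cfs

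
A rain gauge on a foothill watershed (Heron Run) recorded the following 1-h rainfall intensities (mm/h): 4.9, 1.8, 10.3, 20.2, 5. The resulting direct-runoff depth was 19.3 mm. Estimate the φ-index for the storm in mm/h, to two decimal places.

Only the 2 blocks with intensity above φ contribute runoff: 10.3, 20.2 mm/h.
Σ(I−φ)·Δt = d  ⇒  (10.3+20.2 − 2φ)·1 = 19.3
φ = (30.50 − 19.3/1) / 2 = 5.60 mm/h.

φ ≈ 5.60 mm/h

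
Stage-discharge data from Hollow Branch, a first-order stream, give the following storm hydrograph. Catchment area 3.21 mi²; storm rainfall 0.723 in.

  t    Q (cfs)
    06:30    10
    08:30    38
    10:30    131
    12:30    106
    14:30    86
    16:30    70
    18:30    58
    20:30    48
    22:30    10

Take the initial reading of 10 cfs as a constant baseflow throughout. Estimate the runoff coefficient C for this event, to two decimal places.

ΣQ_DR = 467.0 cfs; V = ΣQ_DR·Δt = 3.362 × 10^6 ft³.
Runoff depth d = V / A = 0.4509 in.
C = d / P = 0.4509 / 0.723 = 0.62.

C ≈ 0.62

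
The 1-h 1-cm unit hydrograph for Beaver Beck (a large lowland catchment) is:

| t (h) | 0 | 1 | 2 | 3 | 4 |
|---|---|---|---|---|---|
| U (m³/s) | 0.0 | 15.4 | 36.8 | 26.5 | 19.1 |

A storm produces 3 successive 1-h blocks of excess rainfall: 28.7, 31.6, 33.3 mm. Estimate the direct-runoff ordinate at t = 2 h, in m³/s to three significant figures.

By discrete convolution, Q_j = Σ (P_i / 10 mm) · U_{j−i}.
At t = 2 h (j=2): Q = (28.7/10)·36.8 + (31.6/10)·15.4 + (33.3/10)·0.0 = 154 m³/s.

Q ≈ 154 m³/s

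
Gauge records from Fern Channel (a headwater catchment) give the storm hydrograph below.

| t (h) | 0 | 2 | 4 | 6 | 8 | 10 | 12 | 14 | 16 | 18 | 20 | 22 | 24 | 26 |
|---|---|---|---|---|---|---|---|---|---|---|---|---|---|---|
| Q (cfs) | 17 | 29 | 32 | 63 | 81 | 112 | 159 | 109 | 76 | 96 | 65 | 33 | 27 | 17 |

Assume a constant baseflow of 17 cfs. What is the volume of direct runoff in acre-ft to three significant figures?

V ≈ 112 acre-ft

Direct-runoff ordinates (Q − Q_b): 0.0, 12.0, 15.0, 46.0, 64.0, 95.0, 142.0, 92.0, 59.0, 79.0, 48.0, 16.0, 10.0, 0.0 cfs.
ΣQ_DR = 678.0 cfs.
With Δt = 2 h = 7200 s, V = ΣQ_DR · Δt = 678.0 × 7200 = 4.88 × 10^6 ft³ = 112 acre-ft.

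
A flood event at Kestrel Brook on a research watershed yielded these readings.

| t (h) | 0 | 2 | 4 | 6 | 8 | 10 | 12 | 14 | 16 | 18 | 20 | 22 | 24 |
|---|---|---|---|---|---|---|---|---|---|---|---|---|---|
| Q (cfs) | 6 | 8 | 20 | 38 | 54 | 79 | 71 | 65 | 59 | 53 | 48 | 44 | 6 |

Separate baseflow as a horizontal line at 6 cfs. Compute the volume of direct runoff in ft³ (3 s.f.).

Direct-runoff ordinates (Q − Q_b): 0.0, 2.0, 14.0, 32.0, 48.0, 73.0, 65.0, 59.0, 53.0, 47.0, 42.0, 38.0, 0.0 cfs.
ΣQ_DR = 473.0 cfs.
With Δt = 2 h = 7200 s, V = ΣQ_DR · Δt = 473.0 × 7200 = 3.41 × 10^6 ft³.

V ≈ 3.41 × 10^6 ft³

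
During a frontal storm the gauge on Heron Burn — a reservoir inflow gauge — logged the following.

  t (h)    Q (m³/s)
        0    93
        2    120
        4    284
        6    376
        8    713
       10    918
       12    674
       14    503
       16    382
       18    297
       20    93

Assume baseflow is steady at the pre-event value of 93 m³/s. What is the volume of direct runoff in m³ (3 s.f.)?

V ≈ 2.47 × 10^7 m³

Direct-runoff ordinates (Q − Q_b): 0.0, 27.0, 191.0, 283.0, 620.0, 825.0, 581.0, 410.0, 289.0, 204.0, 0.0 m³/s.
ΣQ_DR = 3430 m³/s.
With Δt = 2 h = 7200 s, V = ΣQ_DR · Δt = 3430 × 7200 = 2.47 × 10^7 m³.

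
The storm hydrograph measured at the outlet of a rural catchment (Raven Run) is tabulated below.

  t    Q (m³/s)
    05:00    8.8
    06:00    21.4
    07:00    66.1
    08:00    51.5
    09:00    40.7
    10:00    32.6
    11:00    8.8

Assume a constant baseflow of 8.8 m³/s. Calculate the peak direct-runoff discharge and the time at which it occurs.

Subtracting baseflow gives direct-runoff ordinates: 0.0, 12.6, 57.3, 42.7, 31.9, 23.8, 0.0 m³/s.
The maximum is 57.3 m³/s, occurring at the reading for t = 07:00.

Q_p = 57.3 m³/s at t = 07:00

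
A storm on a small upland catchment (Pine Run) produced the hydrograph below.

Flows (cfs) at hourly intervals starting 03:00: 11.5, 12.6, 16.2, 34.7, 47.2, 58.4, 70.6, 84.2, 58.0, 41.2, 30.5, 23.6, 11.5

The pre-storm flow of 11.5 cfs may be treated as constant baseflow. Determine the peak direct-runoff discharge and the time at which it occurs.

Q_p = 72.7 cfs at t = 10:00

Subtracting baseflow gives direct-runoff ordinates: 0.0, 1.1, 4.7, 23.2, 35.7, 46.9, 59.1, 72.7, 46.5, 29.7, 19.0, 12.1, 0.0 cfs.
The maximum is 72.7 cfs, occurring at the reading for t = 10:00.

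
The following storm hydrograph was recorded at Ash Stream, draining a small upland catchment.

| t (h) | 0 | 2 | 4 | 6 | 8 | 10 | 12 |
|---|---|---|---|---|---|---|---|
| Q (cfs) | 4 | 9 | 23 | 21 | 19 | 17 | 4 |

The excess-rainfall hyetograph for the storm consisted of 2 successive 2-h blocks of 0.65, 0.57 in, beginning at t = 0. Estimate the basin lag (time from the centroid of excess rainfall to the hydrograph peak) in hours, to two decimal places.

t_L ≈ 2.07 h

Centroid of excess rainfall: t_c = Σ P_i·t̄_i / ΣP_i = 1.9344 h (block centres at 1, 3 h).
Hydrograph peak occurs at t = 4 h, so basin lag t_L = 4 − 1.9344 = 2.07 h.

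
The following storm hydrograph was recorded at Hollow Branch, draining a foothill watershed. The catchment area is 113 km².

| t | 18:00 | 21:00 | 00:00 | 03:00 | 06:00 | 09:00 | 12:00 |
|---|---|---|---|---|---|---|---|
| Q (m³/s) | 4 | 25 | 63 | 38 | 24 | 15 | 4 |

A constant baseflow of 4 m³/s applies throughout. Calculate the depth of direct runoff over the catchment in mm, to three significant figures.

d ≈ 13.9 mm

Direct runoff: 0.0, 21.0, 59.0, 34.0, 20.0, 11.0, 0.0 m³/s; ΣQ_DR = 145.0 m³/s.
V = ΣQ_DR · Δt = 145.0 × 10800 s = 1.566 × 10^6 m³.
Over A = 113 km², depth = V / A = 13.9 mm.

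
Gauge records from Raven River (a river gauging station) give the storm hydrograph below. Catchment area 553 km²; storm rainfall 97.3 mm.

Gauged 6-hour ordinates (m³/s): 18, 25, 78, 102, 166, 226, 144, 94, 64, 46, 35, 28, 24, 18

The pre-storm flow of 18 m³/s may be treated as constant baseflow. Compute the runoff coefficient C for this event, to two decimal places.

C ≈ 0.33

ΣQ_DR = 816.0 m³/s; V = ΣQ_DR·Δt = 1.763 × 10^7 m³.
Runoff depth d = V / A = 31.87 mm.
C = d / P = 31.87 / 97.3 = 0.33.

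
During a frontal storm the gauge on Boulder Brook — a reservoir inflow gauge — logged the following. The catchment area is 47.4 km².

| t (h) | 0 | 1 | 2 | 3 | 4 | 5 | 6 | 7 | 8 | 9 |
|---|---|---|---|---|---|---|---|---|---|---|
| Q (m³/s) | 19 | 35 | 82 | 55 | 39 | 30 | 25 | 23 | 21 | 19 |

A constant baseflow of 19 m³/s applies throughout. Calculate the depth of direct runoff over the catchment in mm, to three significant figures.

Direct runoff: 0.0, 16.0, 63.0, 36.0, 20.0, 11.0, 6.0, 4.0, 2.0, 0.0 m³/s; ΣQ_DR = 158.0 m³/s.
V = ΣQ_DR · Δt = 158.0 × 3600 s = 5.688 × 10^5 m³.
Over A = 47.4 km², depth = V / A = 12.0 mm.

d ≈ 12.0 mm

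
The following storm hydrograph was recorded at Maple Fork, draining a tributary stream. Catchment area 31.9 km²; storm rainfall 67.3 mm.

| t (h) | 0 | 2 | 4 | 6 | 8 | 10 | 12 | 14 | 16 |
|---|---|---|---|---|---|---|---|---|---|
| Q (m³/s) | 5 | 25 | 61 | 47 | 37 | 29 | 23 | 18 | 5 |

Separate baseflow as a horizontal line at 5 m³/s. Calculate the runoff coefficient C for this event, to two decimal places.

ΣQ_DR = 205.0 m³/s; V = ΣQ_DR·Δt = 1.476 × 10^6 m³.
Runoff depth d = V / A = 46.27 mm.
C = d / P = 46.27 / 67.3 = 0.69.

C ≈ 0.69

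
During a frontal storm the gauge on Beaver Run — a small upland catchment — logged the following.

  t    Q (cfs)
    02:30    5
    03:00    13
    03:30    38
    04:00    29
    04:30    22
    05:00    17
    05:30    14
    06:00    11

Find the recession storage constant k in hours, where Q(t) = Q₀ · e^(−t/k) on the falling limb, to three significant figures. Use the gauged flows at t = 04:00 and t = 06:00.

k ≈ 2.06 h

On the falling limb, Q drops from 29 to 11 cfs between t = 04:00 and t = 06:00 (Δt = 2 h).
k = −Δt / ln(Q₂/Q₁) = −2 / ln(11/29) = 2.06 h.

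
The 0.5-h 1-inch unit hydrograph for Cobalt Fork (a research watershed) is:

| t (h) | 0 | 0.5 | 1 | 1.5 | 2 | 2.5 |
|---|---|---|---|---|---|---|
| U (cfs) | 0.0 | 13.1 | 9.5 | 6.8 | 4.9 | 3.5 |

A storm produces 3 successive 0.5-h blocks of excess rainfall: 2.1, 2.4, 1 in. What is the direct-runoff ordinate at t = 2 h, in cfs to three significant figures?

Q ≈ 36.1 cfs

By discrete convolution, Q_j = Σ (P_i / 1 in) · U_{j−i}.
At t = 2 h (j=4): Q = (2.1/1)·4.9 + (2.4/1)·6.8 + (1/1)·9.5 = 36.1 cfs.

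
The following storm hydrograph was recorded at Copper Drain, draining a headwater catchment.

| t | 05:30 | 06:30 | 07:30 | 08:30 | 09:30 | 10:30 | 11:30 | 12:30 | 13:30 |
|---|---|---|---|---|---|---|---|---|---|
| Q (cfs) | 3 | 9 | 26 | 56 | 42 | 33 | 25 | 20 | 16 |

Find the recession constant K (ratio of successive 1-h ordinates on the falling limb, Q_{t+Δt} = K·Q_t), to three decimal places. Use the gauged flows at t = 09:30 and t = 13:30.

Using the recession-limb readings at t = 09:30 and t = 13:30: Q falls from 42 to 16 cfs over 4 intervals.
K = (Q₂/Q₁)^(1/4) = (16/42)^(1/4) = 0.786.

K ≈ 0.786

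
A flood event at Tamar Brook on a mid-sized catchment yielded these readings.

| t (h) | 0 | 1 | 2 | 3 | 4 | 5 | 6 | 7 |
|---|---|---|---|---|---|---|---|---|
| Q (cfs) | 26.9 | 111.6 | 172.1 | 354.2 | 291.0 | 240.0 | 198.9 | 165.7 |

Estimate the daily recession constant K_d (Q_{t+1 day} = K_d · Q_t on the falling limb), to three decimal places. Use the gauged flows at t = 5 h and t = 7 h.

K_d ≈ 0.012

Between t = 5 h and t = 7 h the flow falls from 240.0 to 165.7 cfs over 2×1 h = 2 h.
Per-interval ratio K = (165.7/240.0)^(1/2) = 0.8309; K_d = K^(24/1) = 0.012.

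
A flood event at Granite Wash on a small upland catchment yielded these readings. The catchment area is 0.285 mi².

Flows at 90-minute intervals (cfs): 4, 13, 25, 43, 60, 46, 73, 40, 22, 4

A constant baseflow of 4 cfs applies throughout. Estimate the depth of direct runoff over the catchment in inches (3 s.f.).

Direct runoff: 0.0, 9.0, 21.0, 39.0, 56.0, 42.0, 69.0, 36.0, 18.0, 0.0 cfs; ΣQ_DR = 290.0 cfs.
V = ΣQ_DR · Δt = 290.0 × 5400 s = 1.566 × 10^6 ft³.
Over A = 0.285 mi², depth = V / A = 2.37 in.

d ≈ 2.37 in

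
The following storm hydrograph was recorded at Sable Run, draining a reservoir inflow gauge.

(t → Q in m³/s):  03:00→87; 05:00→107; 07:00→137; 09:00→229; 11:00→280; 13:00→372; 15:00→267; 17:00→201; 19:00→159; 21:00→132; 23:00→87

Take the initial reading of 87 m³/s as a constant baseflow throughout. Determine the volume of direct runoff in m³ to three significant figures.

Direct-runoff ordinates (Q − Q_b): 0.0, 20.0, 50.0, 142.0, 193.0, 285.0, 180.0, 114.0, 72.0, 45.0, 0.0 m³/s.
ΣQ_DR = 1101 m³/s.
With Δt = 2 h = 7200 s, V = ΣQ_DR · Δt = 1101 × 7200 = 7.93 × 10^6 m³.

V ≈ 7.93 × 10^6 m³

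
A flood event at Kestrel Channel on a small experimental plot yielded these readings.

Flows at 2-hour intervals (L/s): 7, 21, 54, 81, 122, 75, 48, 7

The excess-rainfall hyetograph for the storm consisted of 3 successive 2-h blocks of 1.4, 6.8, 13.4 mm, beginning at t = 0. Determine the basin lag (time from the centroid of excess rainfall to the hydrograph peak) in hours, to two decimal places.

Centroid of excess rainfall: t_c = Σ P_i·t̄_i / ΣP_i = 4.1111 h (block centres at 1, 3, 5 h).
Hydrograph peak occurs at t = 8 h, so basin lag t_L = 8 − 4.1111 = 3.89 h.

t_L ≈ 3.89 h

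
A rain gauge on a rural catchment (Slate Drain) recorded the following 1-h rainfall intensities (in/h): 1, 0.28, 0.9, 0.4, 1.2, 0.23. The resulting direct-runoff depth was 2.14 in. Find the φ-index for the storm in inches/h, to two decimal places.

Only the 4 blocks with intensity above φ contribute runoff: 1, 0.9, 0.4, 1.2 in/h.
Σ(I−φ)·Δt = d  ⇒  (1+0.9+0.4+1.2 − 4φ)·1 = 2.14
φ = (3.500 − 2.14/1) / 4 = 0.34 in/h.

φ ≈ 0.34 in/h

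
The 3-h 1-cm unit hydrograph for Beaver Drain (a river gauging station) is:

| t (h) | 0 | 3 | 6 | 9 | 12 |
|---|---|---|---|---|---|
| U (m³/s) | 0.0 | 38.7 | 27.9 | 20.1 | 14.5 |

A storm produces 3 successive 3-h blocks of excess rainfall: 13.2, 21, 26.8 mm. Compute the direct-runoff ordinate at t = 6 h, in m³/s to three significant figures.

Q ≈ 118 m³/s

By discrete convolution, Q_j = Σ (P_i / 10 mm) · U_{j−i}.
At t = 6 h (j=2): Q = (13.2/10)·27.9 + (21/10)·38.7 + (26.8/10)·0.0 = 118 m³/s.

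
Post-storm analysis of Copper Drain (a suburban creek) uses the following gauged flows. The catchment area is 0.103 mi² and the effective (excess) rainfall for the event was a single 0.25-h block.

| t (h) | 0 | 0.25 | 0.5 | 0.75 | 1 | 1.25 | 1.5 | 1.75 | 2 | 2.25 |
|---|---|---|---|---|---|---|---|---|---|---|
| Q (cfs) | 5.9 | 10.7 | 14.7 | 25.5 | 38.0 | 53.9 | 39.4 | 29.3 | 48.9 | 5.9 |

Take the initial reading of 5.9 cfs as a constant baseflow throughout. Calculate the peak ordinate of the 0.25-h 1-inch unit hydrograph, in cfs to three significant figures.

Direct runoff: 0.0, 4.8, 8.8, 19.6, 32.1, 48.0, 33.5, 23.4, 43.0, 0.0 cfs; ΣQ_DR = 213.2 cfs, peak = 48.0 cfs.
Runoff depth d = ΣQ_DR·Δt / A = 213.2 × 900 / (0.103 mi²) = 0.8019 in.
The 1-inch UH is the DRH scaled by (1 in)/d, so U_p = 48.0 × 1/0.8019 = 59.9 cfs.

U_p ≈ 59.9 cfs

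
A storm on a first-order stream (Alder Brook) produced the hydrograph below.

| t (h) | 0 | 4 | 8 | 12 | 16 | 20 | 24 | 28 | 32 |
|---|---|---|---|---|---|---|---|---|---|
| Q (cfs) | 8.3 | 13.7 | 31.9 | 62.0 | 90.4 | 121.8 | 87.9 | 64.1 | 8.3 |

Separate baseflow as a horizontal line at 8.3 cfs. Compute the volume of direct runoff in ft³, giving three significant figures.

Direct-runoff ordinates (Q − Q_b): 0.0, 5.4, 23.6, 53.7, 82.1, 113.5, 79.6, 55.8, 0.0 cfs.
ΣQ_DR = 413.7 cfs.
With Δt = 4 h = 14400 s, V = ΣQ_DR · Δt = 413.7 × 14400 = 5.96 × 10^6 ft³.

V ≈ 5.96 × 10^6 ft³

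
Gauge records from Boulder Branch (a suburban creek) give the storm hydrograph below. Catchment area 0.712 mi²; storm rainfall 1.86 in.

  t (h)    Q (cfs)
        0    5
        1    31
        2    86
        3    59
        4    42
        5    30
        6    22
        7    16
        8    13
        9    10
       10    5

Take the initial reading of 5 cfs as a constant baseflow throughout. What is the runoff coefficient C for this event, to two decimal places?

ΣQ_DR = 264.0 cfs; V = ΣQ_DR·Δt = 9.504 × 10^5 ft³.
Runoff depth d = V / A = 0.5746 in.
C = d / P = 0.5746 / 1.86 = 0.31.

C ≈ 0.31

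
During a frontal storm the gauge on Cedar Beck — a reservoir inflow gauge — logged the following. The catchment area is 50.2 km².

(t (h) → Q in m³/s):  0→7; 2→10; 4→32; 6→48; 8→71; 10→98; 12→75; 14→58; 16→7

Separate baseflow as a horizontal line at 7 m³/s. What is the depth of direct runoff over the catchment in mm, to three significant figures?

Direct runoff: 0.0, 3.0, 25.0, 41.0, 64.0, 91.0, 68.0, 51.0, 0.0 m³/s; ΣQ_DR = 343.0 m³/s.
V = ΣQ_DR · Δt = 343.0 × 7200 s = 2.470 × 10^6 m³.
Over A = 50.2 km², depth = V / A = 49.2 mm.

d ≈ 49.2 mm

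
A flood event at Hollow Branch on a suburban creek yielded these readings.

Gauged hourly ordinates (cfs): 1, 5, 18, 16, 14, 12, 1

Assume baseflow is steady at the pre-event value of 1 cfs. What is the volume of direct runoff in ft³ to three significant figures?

Direct-runoff ordinates (Q − Q_b): 0.0, 4.0, 17.0, 15.0, 13.0, 11.0, 0.0 cfs.
ΣQ_DR = 60.00 cfs.
With Δt = 1 h = 3600 s, V = ΣQ_DR · Δt = 60.00 × 3600 = 2.16 × 10^5 ft³.

V ≈ 2.16 × 10^5 ft³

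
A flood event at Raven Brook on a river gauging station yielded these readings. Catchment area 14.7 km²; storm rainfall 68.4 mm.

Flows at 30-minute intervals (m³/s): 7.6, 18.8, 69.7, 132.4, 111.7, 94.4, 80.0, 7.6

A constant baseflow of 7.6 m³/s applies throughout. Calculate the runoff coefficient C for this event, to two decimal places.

ΣQ_DR = 461.4 m³/s; V = ΣQ_DR·Δt = 8.305 × 10^5 m³.
Runoff depth d = V / A = 56.50 mm.
C = d / P = 56.50 / 68.4 = 0.83.

C ≈ 0.83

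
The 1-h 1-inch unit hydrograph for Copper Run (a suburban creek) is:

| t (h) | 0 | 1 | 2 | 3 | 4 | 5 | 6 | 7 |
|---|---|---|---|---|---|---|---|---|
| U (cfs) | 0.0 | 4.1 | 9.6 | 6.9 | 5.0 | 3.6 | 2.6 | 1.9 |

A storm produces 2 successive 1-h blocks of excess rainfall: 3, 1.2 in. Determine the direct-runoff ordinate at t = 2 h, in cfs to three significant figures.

By discrete convolution, Q_j = Σ (P_i / 1 in) · U_{j−i}.
At t = 2 h (j=2): Q = (3/1)·9.6 + (1.2/1)·4.1 = 33.7 cfs.

Q ≈ 33.7 cfs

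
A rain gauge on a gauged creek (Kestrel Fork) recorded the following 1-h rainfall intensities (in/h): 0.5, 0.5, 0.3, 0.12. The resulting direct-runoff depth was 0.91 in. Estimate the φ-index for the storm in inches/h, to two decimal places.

Only the 3 blocks with intensity above φ contribute runoff: 0.5, 0.5, 0.3 in/h.
Σ(I−φ)·Δt = d  ⇒  (0.5+0.5+0.3 − 3φ)·1 = 0.91
φ = (1.300 − 0.91/1) / 3 = 0.13 in/h.

φ ≈ 0.13 in/h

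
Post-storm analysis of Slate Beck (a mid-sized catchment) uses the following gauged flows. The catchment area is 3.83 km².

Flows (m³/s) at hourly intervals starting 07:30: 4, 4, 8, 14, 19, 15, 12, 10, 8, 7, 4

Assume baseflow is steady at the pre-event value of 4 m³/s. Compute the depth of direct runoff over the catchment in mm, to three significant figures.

d ≈ 57.3 mm

Direct runoff: 0.0, 0.0, 4.0, 10.0, 15.0, 11.0, 8.0, 6.0, 4.0, 3.0, 0.0 m³/s; ΣQ_DR = 61.00 m³/s.
V = ΣQ_DR · Δt = 61.00 × 3600 s = 2.196 × 10^5 m³.
Over A = 3.83 km², depth = V / A = 57.3 mm.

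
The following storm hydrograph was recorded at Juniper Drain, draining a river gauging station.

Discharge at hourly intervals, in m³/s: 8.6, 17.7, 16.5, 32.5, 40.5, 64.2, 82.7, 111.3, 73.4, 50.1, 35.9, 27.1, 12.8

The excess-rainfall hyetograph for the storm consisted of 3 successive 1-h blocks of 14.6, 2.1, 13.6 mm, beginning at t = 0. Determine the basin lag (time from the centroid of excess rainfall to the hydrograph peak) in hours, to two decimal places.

Centroid of excess rainfall: t_c = Σ P_i·t̄_i / ΣP_i = 1.4670 h (block centres at 0.5, 1.5, 2.5 h).
Hydrograph peak occurs at t = 7 h, so basin lag t_L = 7 − 1.4670 = 5.53 h.

t_L ≈ 5.53 h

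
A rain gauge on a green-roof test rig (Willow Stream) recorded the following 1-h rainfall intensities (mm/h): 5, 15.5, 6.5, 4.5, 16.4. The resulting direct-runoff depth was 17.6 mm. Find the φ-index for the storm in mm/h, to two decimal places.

φ ≈ 7.15 mm/h

Only the 2 blocks with intensity above φ contribute runoff: 15.5, 16.4 mm/h.
Σ(I−φ)·Δt = d  ⇒  (15.5+16.4 − 2φ)·1 = 17.6
φ = (31.90 − 17.6/1) / 2 = 7.15 mm/h.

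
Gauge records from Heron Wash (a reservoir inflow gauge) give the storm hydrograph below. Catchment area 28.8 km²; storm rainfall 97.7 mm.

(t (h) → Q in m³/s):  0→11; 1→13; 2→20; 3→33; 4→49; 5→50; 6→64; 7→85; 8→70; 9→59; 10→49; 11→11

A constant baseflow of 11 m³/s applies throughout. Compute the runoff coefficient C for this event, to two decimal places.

C ≈ 0.49

ΣQ_DR = 382.0 m³/s; V = ΣQ_DR·Δt = 1.375 × 10^6 m³.
Runoff depth d = V / A = 47.75 mm.
C = d / P = 47.75 / 97.7 = 0.49.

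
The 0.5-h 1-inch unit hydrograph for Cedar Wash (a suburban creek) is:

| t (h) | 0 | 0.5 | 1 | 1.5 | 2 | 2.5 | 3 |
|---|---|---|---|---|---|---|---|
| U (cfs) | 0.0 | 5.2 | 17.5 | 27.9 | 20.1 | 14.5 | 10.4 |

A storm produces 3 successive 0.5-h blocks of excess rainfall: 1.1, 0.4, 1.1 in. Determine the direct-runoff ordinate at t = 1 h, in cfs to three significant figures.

By discrete convolution, Q_j = Σ (P_i / 1 in) · U_{j−i}.
At t = 1 h (j=2): Q = (1.1/1)·17.5 + (0.4/1)·5.2 + (1.1/1)·0.0 = 21.3 cfs.

Q ≈ 21.3 cfs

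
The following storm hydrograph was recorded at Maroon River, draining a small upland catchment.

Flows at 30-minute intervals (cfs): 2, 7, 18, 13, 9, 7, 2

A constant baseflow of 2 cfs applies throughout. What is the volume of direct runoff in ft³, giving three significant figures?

Direct-runoff ordinates (Q − Q_b): 0.0, 5.0, 16.0, 11.0, 7.0, 5.0, 0.0 cfs.
ΣQ_DR = 44.00 cfs.
With Δt = 0.5 h = 1800 s, V = ΣQ_DR · Δt = 44.00 × 1800 = 79200 ft³.

V ≈ 79200 ft³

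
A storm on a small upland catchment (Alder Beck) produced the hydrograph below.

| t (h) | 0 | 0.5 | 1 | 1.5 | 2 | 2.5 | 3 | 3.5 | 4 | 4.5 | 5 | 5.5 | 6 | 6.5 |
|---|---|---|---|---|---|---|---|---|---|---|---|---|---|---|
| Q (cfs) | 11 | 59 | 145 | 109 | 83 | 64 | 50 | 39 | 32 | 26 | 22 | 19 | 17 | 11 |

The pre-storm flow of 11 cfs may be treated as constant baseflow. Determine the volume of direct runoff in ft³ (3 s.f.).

V ≈ 9.59 × 10^5 ft³

Direct-runoff ordinates (Q − Q_b): 0.0, 48.0, 134.0, 98.0, 72.0, 53.0, 39.0, 28.0, 21.0, 15.0, 11.0, 8.0, 6.0, 0.0 cfs.
ΣQ_DR = 533.0 cfs.
With Δt = 0.5 h = 1800 s, V = ΣQ_DR · Δt = 533.0 × 1800 = 9.59 × 10^5 ft³.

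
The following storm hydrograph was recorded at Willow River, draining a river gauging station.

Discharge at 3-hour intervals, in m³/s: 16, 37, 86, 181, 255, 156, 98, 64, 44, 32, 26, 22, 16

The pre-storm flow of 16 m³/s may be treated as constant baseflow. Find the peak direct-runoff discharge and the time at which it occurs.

Q_p = 239.0 m³/s at t = 12 h

Subtracting baseflow gives direct-runoff ordinates: 0.0, 21.0, 70.0, 165.0, 239.0, 140.0, 82.0, 48.0, 28.0, 16.0, 10.0, 6.0, 0.0 m³/s.
The maximum is 239.0 m³/s, occurring at the reading for t = 12 h.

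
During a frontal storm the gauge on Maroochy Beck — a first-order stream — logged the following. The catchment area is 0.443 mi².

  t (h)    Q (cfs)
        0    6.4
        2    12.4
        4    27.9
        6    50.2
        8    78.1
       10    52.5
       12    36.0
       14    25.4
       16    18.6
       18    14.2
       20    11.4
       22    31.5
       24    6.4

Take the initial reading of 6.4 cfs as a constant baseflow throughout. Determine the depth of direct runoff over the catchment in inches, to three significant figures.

Direct runoff: 0.0, 6.0, 21.5, 43.8, 71.7, 46.1, 29.6, 19.0, 12.2, 7.8, 5.0, 25.1, 0.0 cfs; ΣQ_DR = 287.8 cfs.
V = ΣQ_DR · Δt = 287.8 × 7200 s = 2.072 × 10^6 ft³.
Over A = 0.443 mi², depth = V / A = 2.01 in.

d ≈ 2.01 in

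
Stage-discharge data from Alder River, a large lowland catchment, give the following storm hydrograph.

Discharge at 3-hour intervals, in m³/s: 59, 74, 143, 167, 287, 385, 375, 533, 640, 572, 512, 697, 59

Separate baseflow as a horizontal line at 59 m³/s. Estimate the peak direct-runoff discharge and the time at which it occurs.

Subtracting baseflow gives direct-runoff ordinates: 0.0, 15.0, 84.0, 108.0, 228.0, 326.0, 316.0, 474.0, 581.0, 513.0, 453.0, 638.0, 0.0 m³/s.
The maximum is 638.0 m³/s, occurring at the reading for t = 33 h.

Q_p = 638.0 m³/s at t = 33 h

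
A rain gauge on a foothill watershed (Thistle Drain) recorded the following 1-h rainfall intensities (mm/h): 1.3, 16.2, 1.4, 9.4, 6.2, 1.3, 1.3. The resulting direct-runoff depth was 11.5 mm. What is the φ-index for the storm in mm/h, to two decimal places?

Only the 2 blocks with intensity above φ contribute runoff: 16.2, 9.4 mm/h.
Σ(I−φ)·Δt = d  ⇒  (16.2+9.4 − 2φ)·1 = 11.5
φ = (25.60 − 11.5/1) / 2 = 7.05 mm/h.

φ ≈ 7.05 mm/h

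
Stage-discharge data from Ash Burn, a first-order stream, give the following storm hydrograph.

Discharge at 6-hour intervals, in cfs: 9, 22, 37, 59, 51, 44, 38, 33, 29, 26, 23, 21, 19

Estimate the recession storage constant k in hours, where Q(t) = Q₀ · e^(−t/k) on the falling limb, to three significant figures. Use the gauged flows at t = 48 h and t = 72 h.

On the falling limb, Q drops from 29 to 19 cfs between t = 48 h and t = 72 h (Δt = 24 h).
k = −Δt / ln(Q₂/Q₁) = −24 / ln(19/29) = 56.8 h.

k ≈ 56.8 h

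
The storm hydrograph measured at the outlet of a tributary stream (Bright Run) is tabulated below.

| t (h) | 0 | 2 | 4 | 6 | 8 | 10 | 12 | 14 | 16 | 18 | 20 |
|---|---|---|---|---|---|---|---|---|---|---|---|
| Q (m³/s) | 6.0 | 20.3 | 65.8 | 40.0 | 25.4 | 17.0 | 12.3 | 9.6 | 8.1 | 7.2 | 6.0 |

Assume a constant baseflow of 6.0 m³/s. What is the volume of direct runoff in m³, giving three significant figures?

V ≈ 1.09 × 10^6 m³

Direct-runoff ordinates (Q − Q_b): 0.0, 14.3, 59.8, 34.0, 19.4, 11.0, 6.3, 3.6, 2.1, 1.2, 0.0 m³/s.
ΣQ_DR = 151.7 m³/s.
With Δt = 2 h = 7200 s, V = ΣQ_DR · Δt = 151.7 × 7200 = 1.09 × 10^6 m³.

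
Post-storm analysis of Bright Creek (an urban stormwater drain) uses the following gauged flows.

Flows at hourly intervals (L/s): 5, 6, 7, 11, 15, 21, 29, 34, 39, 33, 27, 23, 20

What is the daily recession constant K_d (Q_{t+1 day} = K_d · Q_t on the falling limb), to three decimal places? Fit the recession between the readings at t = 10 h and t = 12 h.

K_d ≈ 0.027

Between t = 10 h and t = 12 h the flow falls from 27 to 20 L/s over 2×1 h = 2 h.
Per-interval ratio K = (20/27)^(1/2) = 0.8607; K_d = K^(24/1) = 0.027.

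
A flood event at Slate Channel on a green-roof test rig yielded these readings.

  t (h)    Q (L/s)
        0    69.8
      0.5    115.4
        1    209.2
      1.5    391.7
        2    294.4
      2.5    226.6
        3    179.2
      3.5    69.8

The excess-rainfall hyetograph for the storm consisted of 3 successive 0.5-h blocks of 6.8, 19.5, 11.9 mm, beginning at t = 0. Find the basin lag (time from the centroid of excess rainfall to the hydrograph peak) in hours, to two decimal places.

Centroid of excess rainfall: t_c = Σ P_i·t̄_i / ΣP_i = 0.8168 h (block centres at 0.25, 0.75, 1.25 h).
Hydrograph peak occurs at t = 1.5 h, so basin lag t_L = 1.5 − 0.8168 = 0.68 h.

t_L ≈ 0.68 h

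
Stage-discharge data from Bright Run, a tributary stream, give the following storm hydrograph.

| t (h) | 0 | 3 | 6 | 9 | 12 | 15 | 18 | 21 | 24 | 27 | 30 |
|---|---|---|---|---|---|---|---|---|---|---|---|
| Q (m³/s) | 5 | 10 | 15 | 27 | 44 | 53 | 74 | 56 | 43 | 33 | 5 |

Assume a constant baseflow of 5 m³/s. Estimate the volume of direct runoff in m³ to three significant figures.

Direct-runoff ordinates (Q − Q_b): 0.0, 5.0, 10.0, 22.0, 39.0, 48.0, 69.0, 51.0, 38.0, 28.0, 0.0 m³/s.
ΣQ_DR = 310.0 m³/s.
With Δt = 3 h = 10800 s, V = ΣQ_DR · Δt = 310.0 × 10800 = 3.35 × 10^6 m³.

V ≈ 3.35 × 10^6 m³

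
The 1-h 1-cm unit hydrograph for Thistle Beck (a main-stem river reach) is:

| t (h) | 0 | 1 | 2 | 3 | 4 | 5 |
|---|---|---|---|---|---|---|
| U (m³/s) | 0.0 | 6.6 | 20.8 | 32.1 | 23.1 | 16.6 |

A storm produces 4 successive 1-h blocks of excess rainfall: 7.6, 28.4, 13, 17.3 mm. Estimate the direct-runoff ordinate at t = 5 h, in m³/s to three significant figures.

Q ≈ 156 m³/s

By discrete convolution, Q_j = Σ (P_i / 10 mm) · U_{j−i}.
At t = 5 h (j=5): Q = (7.6/10)·16.6 + (28.4/10)·23.1 + (13/10)·32.1 + (17.3/10)·20.8 = 156 m³/s.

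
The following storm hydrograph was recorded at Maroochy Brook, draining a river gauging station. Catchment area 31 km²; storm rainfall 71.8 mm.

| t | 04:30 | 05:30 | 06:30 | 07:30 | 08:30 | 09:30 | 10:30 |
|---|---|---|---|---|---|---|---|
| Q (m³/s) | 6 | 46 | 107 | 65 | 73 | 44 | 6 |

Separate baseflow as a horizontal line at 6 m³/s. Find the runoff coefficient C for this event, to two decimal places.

C ≈ 0.49

ΣQ_DR = 305.0 m³/s; V = ΣQ_DR·Δt = 1.098 × 10^6 m³.
Runoff depth d = V / A = 35.42 mm.
C = d / P = 35.42 / 71.8 = 0.49.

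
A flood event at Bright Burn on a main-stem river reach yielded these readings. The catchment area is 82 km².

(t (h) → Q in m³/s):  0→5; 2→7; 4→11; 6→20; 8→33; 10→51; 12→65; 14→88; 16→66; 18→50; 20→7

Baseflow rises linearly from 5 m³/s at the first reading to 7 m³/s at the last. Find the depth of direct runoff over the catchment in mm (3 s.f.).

d ≈ 29.6 mm

Direct runoff: 0.00, 1.80, 5.60, 14.40, 27.20, 45.00, 58.80, 81.60, 59.40, 43.20, 0.00 m³/s; ΣQ_DR = 337.0 m³/s.
V = ΣQ_DR · Δt = 337.0 × 7200 s = 2.426 × 10^6 m³.
Over A = 82 km², depth = V / A = 29.6 mm.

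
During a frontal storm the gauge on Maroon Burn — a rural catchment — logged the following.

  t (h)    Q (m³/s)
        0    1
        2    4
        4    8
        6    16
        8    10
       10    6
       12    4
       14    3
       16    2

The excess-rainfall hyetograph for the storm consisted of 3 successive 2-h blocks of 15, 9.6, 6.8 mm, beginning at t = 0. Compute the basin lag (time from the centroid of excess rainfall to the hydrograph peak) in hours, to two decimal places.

t_L ≈ 3.52 h

Centroid of excess rainfall: t_c = Σ P_i·t̄_i / ΣP_i = 2.4777 h (block centres at 1, 3, 5 h).
Hydrograph peak occurs at t = 6 h, so basin lag t_L = 6 − 2.4777 = 3.52 h.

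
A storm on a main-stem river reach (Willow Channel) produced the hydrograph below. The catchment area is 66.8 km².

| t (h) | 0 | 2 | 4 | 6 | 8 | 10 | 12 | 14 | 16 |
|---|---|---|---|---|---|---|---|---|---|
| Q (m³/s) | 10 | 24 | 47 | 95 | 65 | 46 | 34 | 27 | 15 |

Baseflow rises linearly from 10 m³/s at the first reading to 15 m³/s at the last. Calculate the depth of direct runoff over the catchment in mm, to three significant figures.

d ≈ 27.0 mm

Direct runoff: 0.00, 13.38, 35.75, 83.12, 52.50, 32.88, 20.25, 12.62, 0.00 m³/s; ΣQ_DR = 250.5 m³/s.
V = ΣQ_DR · Δt = 250.5 × 7200 s = 1.804 × 10^6 m³.
Over A = 66.8 km², depth = V / A = 27.0 mm.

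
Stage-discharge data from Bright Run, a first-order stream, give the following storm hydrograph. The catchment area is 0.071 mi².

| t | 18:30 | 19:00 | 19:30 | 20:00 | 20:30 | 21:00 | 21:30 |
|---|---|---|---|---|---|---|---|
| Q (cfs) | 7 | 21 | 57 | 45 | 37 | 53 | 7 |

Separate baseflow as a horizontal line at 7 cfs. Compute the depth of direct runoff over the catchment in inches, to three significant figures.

d ≈ 1.94 in

Direct runoff: 0.0, 14.0, 50.0, 38.0, 30.0, 46.0, 0.0 cfs; ΣQ_DR = 178.0 cfs.
V = ΣQ_DR · Δt = 178.0 × 1800 s = 3.204 × 10^5 ft³.
Over A = 0.071 mi², depth = V / A = 1.94 in.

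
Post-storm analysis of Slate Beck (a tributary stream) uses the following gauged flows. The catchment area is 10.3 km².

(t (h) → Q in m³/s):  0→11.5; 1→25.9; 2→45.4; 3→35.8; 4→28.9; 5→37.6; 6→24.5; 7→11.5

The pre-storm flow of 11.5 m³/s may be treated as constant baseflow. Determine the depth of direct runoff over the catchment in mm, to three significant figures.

Direct runoff: 0.0, 14.4, 33.9, 24.3, 17.4, 26.1, 13.0, 0.0 m³/s; ΣQ_DR = 129.1 m³/s.
V = ΣQ_DR · Δt = 129.1 × 3600 s = 4.648 × 10^5 m³.
Over A = 10.3 km², depth = V / A = 45.1 mm.

d ≈ 45.1 mm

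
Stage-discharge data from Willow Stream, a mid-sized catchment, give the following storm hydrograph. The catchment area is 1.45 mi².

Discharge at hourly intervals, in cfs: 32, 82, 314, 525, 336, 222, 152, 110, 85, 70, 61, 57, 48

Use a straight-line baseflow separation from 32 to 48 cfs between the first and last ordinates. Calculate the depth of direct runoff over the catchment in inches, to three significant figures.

d ≈ 1.68 in

Direct runoff: 0.00, 48.67, 279.33, 489.00, 298.67, 183.33, 112.00, 68.67, 42.33, 26.00, 15.67, 10.33, 0.00 cfs; ΣQ_DR = 1574 cfs.
V = ΣQ_DR · Δt = 1574 × 3600 s = 5.666 × 10^6 ft³.
Over A = 1.45 mi², depth = V / A = 1.68 in.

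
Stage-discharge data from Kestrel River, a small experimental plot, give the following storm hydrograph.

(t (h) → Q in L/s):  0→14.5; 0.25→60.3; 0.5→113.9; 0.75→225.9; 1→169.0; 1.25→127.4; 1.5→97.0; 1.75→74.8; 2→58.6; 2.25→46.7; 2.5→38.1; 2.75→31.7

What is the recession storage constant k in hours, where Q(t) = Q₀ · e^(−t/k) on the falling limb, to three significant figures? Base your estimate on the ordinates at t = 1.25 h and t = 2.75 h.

On the falling limb, Q drops from 127.4 to 31.7 L/s between t = 1.25 h and t = 2.75 h (Δt = 1.5 h).
k = −Δt / ln(Q₂/Q₁) = −1.5 / ln(31.7/127.4) = 1.08 h.

k ≈ 1.08 h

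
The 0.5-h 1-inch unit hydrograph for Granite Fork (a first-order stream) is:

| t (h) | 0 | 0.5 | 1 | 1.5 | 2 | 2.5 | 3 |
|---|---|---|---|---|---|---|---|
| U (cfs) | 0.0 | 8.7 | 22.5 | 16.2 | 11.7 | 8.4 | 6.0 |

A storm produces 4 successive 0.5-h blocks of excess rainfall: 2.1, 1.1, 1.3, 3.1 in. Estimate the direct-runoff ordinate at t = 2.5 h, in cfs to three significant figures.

Q ≈ 121 cfs

By discrete convolution, Q_j = Σ (P_i / 1 in) · U_{j−i}.
At t = 2.5 h (j=5): Q = (2.1/1)·8.4 + (1.1/1)·11.7 + (1.3/1)·16.2 + (3.1/1)·22.5 = 121 cfs.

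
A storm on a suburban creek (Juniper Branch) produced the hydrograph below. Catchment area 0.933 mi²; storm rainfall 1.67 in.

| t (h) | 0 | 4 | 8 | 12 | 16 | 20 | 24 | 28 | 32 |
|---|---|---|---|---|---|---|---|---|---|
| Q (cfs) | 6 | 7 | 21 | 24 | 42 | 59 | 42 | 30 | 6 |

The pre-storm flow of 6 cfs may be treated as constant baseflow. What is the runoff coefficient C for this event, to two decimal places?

C ≈ 0.73

ΣQ_DR = 183.0 cfs; V = ΣQ_DR·Δt = 2.635 × 10^6 ft³.
Runoff depth d = V / A = 1.216 in.
C = d / P = 1.216 / 1.67 = 0.73.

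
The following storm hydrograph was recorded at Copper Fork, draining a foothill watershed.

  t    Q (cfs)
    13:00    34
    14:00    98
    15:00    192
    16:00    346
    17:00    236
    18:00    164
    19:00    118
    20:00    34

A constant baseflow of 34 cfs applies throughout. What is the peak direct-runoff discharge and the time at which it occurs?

Q_p = 312.0 cfs at t = 16:00

Subtracting baseflow gives direct-runoff ordinates: 0.0, 64.0, 158.0, 312.0, 202.0, 130.0, 84.0, 0.0 cfs.
The maximum is 312.0 cfs, occurring at the reading for t = 16:00.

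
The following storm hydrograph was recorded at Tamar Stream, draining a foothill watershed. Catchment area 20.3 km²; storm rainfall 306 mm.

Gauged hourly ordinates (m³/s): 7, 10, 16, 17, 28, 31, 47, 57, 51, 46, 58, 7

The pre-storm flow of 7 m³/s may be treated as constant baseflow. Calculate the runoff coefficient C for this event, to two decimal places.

ΣQ_DR = 291.0 m³/s; V = ΣQ_DR·Δt = 1.048 × 10^6 m³.
Runoff depth d = V / A = 51.61 mm.
C = d / P = 51.61 / 306 = 0.17.

C ≈ 0.17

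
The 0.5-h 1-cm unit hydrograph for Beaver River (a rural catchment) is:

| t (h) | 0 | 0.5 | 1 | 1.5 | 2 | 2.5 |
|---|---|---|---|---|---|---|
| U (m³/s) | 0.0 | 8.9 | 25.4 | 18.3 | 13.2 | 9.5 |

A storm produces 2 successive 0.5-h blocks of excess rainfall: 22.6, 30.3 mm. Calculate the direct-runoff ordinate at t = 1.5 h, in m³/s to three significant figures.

By discrete convolution, Q_j = Σ (P_i / 10 mm) · U_{j−i}.
At t = 1.5 h (j=3): Q = (22.6/10)·18.3 + (30.3/10)·25.4 = 118 m³/s.

Q ≈ 118 m³/s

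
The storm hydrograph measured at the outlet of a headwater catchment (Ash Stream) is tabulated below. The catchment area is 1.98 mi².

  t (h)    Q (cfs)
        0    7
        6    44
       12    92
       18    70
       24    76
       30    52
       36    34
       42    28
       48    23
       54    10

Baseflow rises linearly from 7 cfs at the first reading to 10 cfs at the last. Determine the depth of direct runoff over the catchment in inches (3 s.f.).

Direct runoff: 0.00, 36.67, 84.33, 62.00, 67.67, 43.33, 25.00, 18.67, 13.33, 0.00 cfs; ΣQ_DR = 351.0 cfs.
V = ΣQ_DR · Δt = 351.0 × 21600 s = 7.582 × 10^6 ft³.
Over A = 1.98 mi², depth = V / A = 1.65 in.

d ≈ 1.65 in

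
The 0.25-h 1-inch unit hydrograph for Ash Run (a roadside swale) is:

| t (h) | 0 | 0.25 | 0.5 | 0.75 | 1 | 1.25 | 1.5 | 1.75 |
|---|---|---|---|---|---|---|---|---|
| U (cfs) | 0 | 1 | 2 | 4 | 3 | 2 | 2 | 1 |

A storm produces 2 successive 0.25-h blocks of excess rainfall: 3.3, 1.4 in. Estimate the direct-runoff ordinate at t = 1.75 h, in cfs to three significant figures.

By discrete convolution, Q_j = Σ (P_i / 1 in) · U_{j−i}.
At t = 1.75 h (j=7): Q = (3.3/1)·1 + (1.4/1)·2 = 6.10 cfs.

Q ≈ 6.10 cfs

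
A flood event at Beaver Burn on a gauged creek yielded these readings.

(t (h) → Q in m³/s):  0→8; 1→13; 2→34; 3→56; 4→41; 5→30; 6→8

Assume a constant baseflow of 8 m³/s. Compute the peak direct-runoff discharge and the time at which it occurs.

Q_p = 48.0 m³/s at t = 3 h

Subtracting baseflow gives direct-runoff ordinates: 0.0, 5.0, 26.0, 48.0, 33.0, 22.0, 0.0 m³/s.
The maximum is 48.0 m³/s, occurring at the reading for t = 3 h.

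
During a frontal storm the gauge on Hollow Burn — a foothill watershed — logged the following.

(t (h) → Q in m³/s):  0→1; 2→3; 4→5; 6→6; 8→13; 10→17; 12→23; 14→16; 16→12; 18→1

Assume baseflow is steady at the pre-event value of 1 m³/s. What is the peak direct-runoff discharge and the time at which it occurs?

Q_p = 22.0 m³/s at t = 12 h

Subtracting baseflow gives direct-runoff ordinates: 0.0, 2.0, 4.0, 5.0, 12.0, 16.0, 22.0, 15.0, 11.0, 0.0 m³/s.
The maximum is 22.0 m³/s, occurring at the reading for t = 12 h.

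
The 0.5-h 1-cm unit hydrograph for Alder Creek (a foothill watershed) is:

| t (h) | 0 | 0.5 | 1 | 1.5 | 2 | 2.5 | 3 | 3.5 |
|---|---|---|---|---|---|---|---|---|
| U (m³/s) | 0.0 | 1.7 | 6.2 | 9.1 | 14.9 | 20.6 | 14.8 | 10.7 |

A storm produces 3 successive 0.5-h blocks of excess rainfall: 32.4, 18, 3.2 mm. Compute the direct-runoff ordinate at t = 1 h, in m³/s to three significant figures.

By discrete convolution, Q_j = Σ (P_i / 10 mm) · U_{j−i}.
At t = 1 h (j=2): Q = (32.4/10)·6.2 + (18/10)·1.7 + (3.2/10)·0.0 = 23.1 m³/s.

Q ≈ 23.1 m³/s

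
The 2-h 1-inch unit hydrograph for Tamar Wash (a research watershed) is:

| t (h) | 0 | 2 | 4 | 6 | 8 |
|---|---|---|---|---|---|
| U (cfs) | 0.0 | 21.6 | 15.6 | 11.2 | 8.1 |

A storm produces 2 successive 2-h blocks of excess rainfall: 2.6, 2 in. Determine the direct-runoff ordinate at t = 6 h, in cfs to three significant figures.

Q ≈ 60.3 cfs

By discrete convolution, Q_j = Σ (P_i / 1 in) · U_{j−i}.
At t = 6 h (j=3): Q = (2.6/1)·11.2 + (2/1)·15.6 = 60.3 cfs.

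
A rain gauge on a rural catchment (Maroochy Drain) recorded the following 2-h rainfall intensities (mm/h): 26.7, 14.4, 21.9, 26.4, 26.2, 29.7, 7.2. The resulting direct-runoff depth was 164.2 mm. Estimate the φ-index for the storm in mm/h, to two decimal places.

Only the 6 blocks with intensity above φ contribute runoff: 26.7, 14.4, 21.9, 26.4, 26.2, 29.7 mm/h.
Σ(I−φ)·Δt = d  ⇒  (26.7+14.4+21.9+26.4+26.2+29.7 − 6φ)·2 = 164.2
φ = (145.3 − 164.2/2) / 6 = 10.53 mm/h.

φ ≈ 10.53 mm/h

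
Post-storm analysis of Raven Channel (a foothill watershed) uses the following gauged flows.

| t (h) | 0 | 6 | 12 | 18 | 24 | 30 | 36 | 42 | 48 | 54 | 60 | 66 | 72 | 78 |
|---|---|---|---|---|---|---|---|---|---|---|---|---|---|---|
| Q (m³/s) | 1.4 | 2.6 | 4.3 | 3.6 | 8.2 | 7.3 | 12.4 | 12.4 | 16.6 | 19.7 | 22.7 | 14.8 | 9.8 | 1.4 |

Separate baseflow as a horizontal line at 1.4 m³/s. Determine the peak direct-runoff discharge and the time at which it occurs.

Subtracting baseflow gives direct-runoff ordinates: 0.0, 1.2, 2.9, 2.2, 6.8, 5.9, 11.0, 11.0, 15.2, 18.3, 21.3, 13.4, 8.4, 0.0 m³/s.
The maximum is 21.3 m³/s, occurring at the reading for t = 60 h.

Q_p = 21.3 m³/s at t = 60 h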